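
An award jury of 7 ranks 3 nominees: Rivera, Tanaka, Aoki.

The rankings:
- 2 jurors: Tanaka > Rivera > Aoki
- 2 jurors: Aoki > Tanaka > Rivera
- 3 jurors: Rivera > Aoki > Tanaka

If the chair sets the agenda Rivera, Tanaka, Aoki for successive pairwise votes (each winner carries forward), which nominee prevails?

Aoki

Round 1: Rivera vs Tanaka — 3–4, Tanaka advances.
Round 2: Tanaka vs Aoki — 2–5, Aoki advances.
Aoki survives the agenda.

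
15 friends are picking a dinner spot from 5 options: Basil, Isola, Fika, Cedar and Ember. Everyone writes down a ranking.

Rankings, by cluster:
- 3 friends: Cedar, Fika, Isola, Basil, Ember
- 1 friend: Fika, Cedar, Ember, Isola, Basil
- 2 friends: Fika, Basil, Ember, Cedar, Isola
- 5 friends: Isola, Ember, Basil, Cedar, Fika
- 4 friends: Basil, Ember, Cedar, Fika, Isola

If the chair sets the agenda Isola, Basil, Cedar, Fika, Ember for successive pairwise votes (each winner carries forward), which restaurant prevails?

Round 1: Isola vs Basil — 9–6, Isola advances.
Round 2: Isola vs Cedar — 5–10, Cedar advances.
Round 3: Cedar vs Fika — 12–3, Cedar advances.
Round 4: Cedar vs Ember — 4–11, Ember advances.
The agenda winner is Ember.

Ember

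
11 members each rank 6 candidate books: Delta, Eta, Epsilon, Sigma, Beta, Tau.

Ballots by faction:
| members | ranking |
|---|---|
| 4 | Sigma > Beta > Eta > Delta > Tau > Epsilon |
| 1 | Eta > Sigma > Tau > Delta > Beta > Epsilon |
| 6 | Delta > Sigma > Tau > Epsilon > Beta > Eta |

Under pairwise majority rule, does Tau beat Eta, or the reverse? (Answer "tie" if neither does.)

Ballots ranking Tau above Eta: 6.
Ballots ranking Eta above Tau: 11 − 6 = 5.
Tau wins the head-to-head 6–5.

Tau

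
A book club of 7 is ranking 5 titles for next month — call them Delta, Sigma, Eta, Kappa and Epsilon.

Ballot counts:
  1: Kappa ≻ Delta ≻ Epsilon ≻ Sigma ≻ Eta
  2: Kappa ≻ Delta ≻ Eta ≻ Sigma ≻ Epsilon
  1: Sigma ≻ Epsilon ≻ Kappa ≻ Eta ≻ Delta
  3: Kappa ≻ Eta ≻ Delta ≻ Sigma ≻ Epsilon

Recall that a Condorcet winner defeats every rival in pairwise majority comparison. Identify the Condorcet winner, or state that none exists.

Kappa

Head-to-head results (7 members):
Delta vs Sigma: Delta wins 6–1.
Delta–Eta: Eta 4–3.
Delta vs Kappa: Kappa wins 7–0.
Delta–Epsilon: Delta 6–1.
Sigma vs Eta: Eta, 5–2.
Sigma vs Kappa: Kappa wins 6–1.
Sigma vs Epsilon: Sigma wins 6–1.
Eta–Kappa: Kappa 7–0.
Eta vs Epsilon: Eta, 5–2.
Kappa–Epsilon: Kappa 6–1.
Kappa beats each of Delta, Sigma, Eta, Epsilon — Kappa is the Condorcet winner.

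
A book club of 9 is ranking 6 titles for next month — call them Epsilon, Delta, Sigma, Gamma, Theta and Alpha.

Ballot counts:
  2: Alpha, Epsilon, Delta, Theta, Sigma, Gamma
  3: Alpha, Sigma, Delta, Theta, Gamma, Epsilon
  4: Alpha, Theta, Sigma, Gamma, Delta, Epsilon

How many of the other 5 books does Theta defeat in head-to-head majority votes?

3

Theta against each rival (9 members):
Theta vs Epsilon: Theta wins 7–2.
Theta vs Delta: Delta, 5–4.
Theta vs Sigma: 2+4 = 6 for Theta, 3 for Sigma — Theta by 6–3.
Theta vs Gamma: 9 to 0, Theta.
Theta vs Alpha: Alpha wins 9–0.
Theta beats Epsilon, Sigma, Gamma; loses to Delta, Alpha — 3 pairwise wins.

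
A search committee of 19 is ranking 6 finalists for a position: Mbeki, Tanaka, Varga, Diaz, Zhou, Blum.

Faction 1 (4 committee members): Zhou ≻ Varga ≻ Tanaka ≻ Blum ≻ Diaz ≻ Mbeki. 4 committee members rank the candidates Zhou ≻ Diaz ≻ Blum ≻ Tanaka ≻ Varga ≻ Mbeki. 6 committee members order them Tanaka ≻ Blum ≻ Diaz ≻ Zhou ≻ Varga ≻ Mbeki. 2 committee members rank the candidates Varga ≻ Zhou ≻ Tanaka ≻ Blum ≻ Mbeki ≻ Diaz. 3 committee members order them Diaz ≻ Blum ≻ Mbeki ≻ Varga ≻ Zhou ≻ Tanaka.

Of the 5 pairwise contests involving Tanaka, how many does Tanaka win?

Tanaka against each rival (19 committee members):
Tanaka vs Mbeki: Tanaka, 16–3.
Tanaka vs Varga: Tanaka, 10–9.
Tanaka vs Diaz: Tanaka, 12–7.
Tanaka vs Zhou: Tanaka is ranked higher on 6 ballots, Zhou on 13. Zhou wins 13–6.
Tanaka vs Blum: Tanaka is ranked higher on 4+6+2 = 12 ballots, Blum on 7. Tanaka wins 12–7.
Tanaka beats Mbeki, Varga, Diaz, Blum; loses to Zhou — 4 pairwise wins.

4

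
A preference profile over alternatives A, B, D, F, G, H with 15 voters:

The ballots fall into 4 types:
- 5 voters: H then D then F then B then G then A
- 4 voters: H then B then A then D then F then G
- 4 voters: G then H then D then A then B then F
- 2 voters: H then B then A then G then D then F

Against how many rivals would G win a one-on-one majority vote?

G against each rival (15 voters):
G vs A: G is ranked higher on 5+4 = 9 ballots, A on 6. G wins 9–6.
G vs B: 4 to 11, B.
G vs D: D wins 9–6.
G vs F: F wins 9–6.
G vs H: H wins 11–4.
G beats A; loses to B, D, F, H — 1 pairwise win.

1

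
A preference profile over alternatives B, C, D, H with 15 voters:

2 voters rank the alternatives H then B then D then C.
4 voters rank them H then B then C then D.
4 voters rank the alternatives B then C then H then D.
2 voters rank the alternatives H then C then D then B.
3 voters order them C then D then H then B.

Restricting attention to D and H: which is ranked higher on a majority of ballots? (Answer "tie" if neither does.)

H

Ballots ranking D above H: 3.
Ballots ranking H above D: 15 − 3 = 12.
H wins the head-to-head 12–3.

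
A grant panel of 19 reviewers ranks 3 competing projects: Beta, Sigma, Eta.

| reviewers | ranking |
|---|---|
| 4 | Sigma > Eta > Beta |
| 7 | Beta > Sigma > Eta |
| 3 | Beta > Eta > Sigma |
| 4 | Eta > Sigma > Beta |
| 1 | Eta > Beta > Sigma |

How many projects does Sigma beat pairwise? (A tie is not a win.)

1

Sigma against each rival (19 reviewers):
Sigma vs Beta: Sigma is ranked higher on 4+4 = 8 ballots, Beta on 11. Beta wins 11–8.
Sigma vs Eta: Sigma preferred on 4+7 = 11 ballots; Sigma wins 11–8.
Sigma beats Eta; loses to Beta — 1 pairwise win.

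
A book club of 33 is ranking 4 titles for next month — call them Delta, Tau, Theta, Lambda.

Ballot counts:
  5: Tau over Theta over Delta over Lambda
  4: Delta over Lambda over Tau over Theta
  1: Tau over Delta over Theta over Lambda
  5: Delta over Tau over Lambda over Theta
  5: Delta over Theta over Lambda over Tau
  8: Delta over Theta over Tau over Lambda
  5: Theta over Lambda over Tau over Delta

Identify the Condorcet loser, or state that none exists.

Lambda

Pairwise majorities:
Delta vs Tau: Delta, 22–11.
Delta–Theta: Delta 23–10.
Delta vs Lambda: Delta is ranked higher on 5+4+1+5+5+8 = 28 ballots, Lambda on 5. Delta wins 28–5.
Tau vs Theta: Tau preferred on 5+4+1+5 = 15 ballots; Theta wins 18–15.
Tau vs Lambda: 19 to 14, Tau.
Theta vs Lambda: Theta, 24–9.
Lambda is beaten in every head-to-head and is the Condorcet loser.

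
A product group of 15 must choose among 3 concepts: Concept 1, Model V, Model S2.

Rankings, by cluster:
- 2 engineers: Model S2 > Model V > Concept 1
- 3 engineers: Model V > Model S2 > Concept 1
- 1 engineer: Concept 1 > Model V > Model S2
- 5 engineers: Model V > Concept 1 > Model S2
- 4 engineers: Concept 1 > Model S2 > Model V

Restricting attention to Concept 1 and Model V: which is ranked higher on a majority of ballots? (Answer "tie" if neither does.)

Ballots ranking Concept 1 above Model V: 1 + 4 = 5.
Ballots ranking Model V above Concept 1: 15 − 5 = 10.
Model V wins the head-to-head 10–5.

Model V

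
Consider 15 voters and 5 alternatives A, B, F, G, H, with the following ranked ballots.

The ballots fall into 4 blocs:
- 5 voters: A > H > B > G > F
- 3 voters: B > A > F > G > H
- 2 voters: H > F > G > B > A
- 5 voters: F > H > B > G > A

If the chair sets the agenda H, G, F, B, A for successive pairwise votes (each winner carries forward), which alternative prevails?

Round 1: H vs G — 12–3, H advances.
Round 2: H vs F — 7–8, F advances.
Round 3: F vs B — 7–8, B advances.
Round 4: B vs A — 10–5, B advances.
The agenda winner is B.

B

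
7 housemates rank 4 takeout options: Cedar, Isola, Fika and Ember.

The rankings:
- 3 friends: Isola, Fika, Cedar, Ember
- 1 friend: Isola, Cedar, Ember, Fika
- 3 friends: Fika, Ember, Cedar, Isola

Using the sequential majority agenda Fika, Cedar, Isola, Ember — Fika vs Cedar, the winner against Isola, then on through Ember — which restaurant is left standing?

Isola

Round 1: Fika vs Cedar — 6–1, Fika advances.
Round 2: Fika vs Isola — 3–4, Isola advances.
Round 3: Isola vs Ember — 4–3, Isola advances.
Isola survives the agenda.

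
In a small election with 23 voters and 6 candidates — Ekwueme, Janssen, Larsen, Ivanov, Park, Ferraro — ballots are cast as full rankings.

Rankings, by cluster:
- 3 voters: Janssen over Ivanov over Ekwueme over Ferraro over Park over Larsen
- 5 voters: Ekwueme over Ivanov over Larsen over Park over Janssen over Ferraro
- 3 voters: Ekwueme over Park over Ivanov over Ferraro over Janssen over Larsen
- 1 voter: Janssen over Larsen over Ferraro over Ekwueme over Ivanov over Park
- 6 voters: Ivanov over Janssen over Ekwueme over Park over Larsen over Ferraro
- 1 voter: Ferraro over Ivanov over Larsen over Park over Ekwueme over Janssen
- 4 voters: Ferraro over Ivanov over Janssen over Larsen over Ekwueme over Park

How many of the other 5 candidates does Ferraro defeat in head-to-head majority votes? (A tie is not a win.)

0

Ferraro against each rival (23 voters):
Ferraro vs Ekwueme: 6 to 17, Ekwueme.
Ferraro vs Janssen: Ferraro is ranked higher on 3+1+4 = 8 ballots, Janssen on 15. Janssen wins 15–8.
Ferraro vs Larsen: 11 to 12, Larsen.
Ferraro vs Ivanov: Ivanov wins 17–6.
Ferraro vs Park: 3+1+1+4 = 9 for Ferraro, 14 for Park — Park by 14–9.
Ferraro beats no one; loses to Ekwueme, Janssen, Larsen, Ivanov, Park — 0 pairwise wins.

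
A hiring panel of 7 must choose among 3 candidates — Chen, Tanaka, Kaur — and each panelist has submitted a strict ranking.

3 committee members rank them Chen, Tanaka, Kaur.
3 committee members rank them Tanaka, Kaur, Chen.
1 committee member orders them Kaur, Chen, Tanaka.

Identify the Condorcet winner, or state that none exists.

Pairwise majorities:
Chen vs Tanaka: 4 to 3, Chen.
Chen vs Kaur: Chen is ranked higher on 3 ballots, Kaur on 4. Kaur wins 4–3.
Tanaka vs Kaur: Tanaka is ranked higher on 3+3 = 6 ballots, Kaur on 1. Tanaka wins 6–1.
Each candidate drops at least one matchup (Chen loses to Kaur; Tanaka loses to Chen; Kaur loses to Tanaka); the cycle Chen beats Tanaka beats Kaur beats Chen rules out a Condorcet winner.

none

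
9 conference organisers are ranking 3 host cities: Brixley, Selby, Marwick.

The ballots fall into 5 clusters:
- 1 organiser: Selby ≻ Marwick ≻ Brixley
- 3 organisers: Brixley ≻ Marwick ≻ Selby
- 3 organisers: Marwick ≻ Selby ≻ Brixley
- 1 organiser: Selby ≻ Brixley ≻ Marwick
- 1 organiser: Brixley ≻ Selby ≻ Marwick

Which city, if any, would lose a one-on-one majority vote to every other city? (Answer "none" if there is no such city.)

none

Pairwise majorities:
Brixley vs Selby: Selby wins 5–4.
Brixley vs Marwick: Brixley is ranked higher on 3+1+1 = 5 ballots, Marwick on 4. Brixley wins 5–4.
Selby–Marwick: Marwick 6–3.
No city is winless: Brixley beats Marwick; Selby beats Brixley; Marwick beats Selby. There is no Condorcet loser.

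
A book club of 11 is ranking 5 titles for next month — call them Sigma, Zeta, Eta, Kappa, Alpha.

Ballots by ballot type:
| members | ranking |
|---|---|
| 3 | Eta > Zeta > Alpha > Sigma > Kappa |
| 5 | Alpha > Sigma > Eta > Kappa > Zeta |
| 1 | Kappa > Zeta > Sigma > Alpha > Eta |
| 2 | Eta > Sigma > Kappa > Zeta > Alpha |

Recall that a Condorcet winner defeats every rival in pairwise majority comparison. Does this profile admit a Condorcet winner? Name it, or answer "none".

none

Head-to-head results (11 members):
Sigma vs Zeta: Sigma preferred on 5+2 = 7 ballots; Sigma wins 7–4.
Sigma vs Eta: 6 to 5, Sigma.
Sigma vs Kappa: 10 to 1, Sigma.
Sigma vs Alpha: Sigma preferred on 1+2 = 3 ballots; Alpha wins 8–3.
Zeta vs Eta: 1 to 10, Eta.
Zeta vs Kappa: 3 for Zeta, 8 for Kappa — Kappa by 8–3.
Zeta vs Alpha: 6 to 5, Zeta.
Eta vs Kappa: 10 to 1, Eta.
Eta vs Alpha: 3+2 = 5 for Eta, 6 for Alpha — Alpha by 6–5.
Kappa vs Alpha: 1+2 = 3 for Kappa, 8 for Alpha — Alpha by 8–3.
No book is unbeaten: Sigma loses to Alpha; Zeta loses to Sigma; Eta loses to Sigma; Kappa loses to Sigma; Alpha loses to Zeta. In particular Sigma beats Zeta beats Alpha beats Sigma is a majority cycle — no Condorcet winner exists.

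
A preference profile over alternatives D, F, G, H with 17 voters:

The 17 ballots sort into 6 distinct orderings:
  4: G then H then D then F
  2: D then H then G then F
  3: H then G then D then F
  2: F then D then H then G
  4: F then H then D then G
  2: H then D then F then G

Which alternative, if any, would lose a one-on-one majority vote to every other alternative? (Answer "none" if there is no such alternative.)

Pairwise majorities:
D vs F: D, 11–6.
D vs G: D is ranked higher on 2+2+4+2 = 10 ballots, G on 7. D wins 10–7.
D vs H: H wins 13–4.
F vs G: 8 to 9, G.
F vs H: H wins 11–6.
G vs H: G is ranked higher on 4 ballots, H on 13. H wins 13–4.
F loses to every other alternative — it is the Condorcet loser.

F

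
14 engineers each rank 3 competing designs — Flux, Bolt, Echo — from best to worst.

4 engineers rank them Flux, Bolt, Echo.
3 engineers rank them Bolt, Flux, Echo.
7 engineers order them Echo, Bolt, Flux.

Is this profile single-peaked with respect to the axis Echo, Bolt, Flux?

yes

Axis positions: Echo=1, Bolt=2, Flux=3.
Type 1 (peak Flux at position 3): ranking walks positions 3-2-1, expanding outward from the peak — single-peaked.
Type 2 (peak Bolt at position 2): ranking walks positions 2-3-1, expanding outward from the peak — single-peaked.
Type 3 (peak Echo at position 1): ranking walks positions 1-2-3, expanding outward from the peak — single-peaked.
Every ranking is single-peaked on this axis.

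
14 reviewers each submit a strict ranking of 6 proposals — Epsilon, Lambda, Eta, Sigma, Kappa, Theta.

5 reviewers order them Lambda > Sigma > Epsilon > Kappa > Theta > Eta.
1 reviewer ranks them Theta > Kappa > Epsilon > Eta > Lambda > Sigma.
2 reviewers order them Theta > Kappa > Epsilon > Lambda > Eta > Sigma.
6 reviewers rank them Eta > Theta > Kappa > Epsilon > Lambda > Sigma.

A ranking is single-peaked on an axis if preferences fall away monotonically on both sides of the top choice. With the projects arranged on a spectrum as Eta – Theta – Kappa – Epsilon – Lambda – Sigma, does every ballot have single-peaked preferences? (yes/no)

yes

Axis positions: Eta=1, Theta=2, Kappa=3, Epsilon=4, Lambda=5, Sigma=6.
Type 1 (peak Lambda at position 5): ranking walks positions 5-6-4-3-2-1, expanding outward from the peak — single-peaked.
Type 2 (peak Theta at position 2): ranking walks positions 2-3-4-1-5-6, expanding outward from the peak — single-peaked.
Type 3 (peak Theta at position 2): ranking walks positions 2-3-4-5-1-6, expanding outward from the peak — single-peaked.
Type 4 (peak Eta at position 1): ranking walks positions 1-2-3-4-5-6, expanding outward from the peak — single-peaked.
Every ranking is single-peaked on this axis.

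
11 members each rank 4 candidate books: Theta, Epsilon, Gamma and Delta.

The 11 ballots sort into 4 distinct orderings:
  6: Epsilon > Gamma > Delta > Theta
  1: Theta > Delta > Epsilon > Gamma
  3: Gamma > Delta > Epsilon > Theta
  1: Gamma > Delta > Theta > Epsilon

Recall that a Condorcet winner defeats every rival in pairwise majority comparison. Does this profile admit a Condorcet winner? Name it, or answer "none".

Epsilon

Head-to-head results (11 members):
Theta vs Epsilon: Epsilon wins 9–2.
Theta–Gamma: Gamma 10–1.
Theta vs Delta: Delta wins 10–1.
Epsilon vs Gamma: 6+1 = 7 for Epsilon, 4 for Gamma — Epsilon by 7–4.
Epsilon vs Delta: Epsilon preferred on 6 ballots; Epsilon wins 6–5.
Gamma–Delta: Gamma 10–1.
Epsilon defeats every rival head-to-head and is the Condorcet winner.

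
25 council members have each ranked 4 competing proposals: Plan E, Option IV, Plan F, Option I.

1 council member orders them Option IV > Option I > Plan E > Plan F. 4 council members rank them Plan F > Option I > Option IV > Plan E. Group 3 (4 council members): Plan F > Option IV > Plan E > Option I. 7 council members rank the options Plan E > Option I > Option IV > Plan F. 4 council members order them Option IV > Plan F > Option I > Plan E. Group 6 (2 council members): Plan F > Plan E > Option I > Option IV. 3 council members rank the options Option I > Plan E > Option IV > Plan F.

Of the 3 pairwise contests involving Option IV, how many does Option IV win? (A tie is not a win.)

2

Option IV against each rival (25 council members):
Option IV vs Plan E: Option IV preferred on 1+4+4+4 = 13 ballots; Option IV wins 13–12.
Option IV vs Plan F: 15 to 10, Option IV.
Option IV vs Option I: Option I, 16–9.
Option IV beats Plan E, Plan F; loses to Option I — 2 pairwise wins.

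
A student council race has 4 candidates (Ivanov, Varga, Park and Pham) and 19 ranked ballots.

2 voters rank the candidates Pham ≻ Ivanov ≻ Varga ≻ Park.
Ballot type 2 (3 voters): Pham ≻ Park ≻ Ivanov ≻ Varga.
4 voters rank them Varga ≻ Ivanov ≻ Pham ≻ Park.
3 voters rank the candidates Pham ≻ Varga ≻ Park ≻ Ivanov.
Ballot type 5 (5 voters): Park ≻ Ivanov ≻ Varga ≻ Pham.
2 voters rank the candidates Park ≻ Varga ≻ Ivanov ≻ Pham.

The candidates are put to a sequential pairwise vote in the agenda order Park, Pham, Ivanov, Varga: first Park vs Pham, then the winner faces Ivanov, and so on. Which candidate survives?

Ivanov

Round 1: Park vs Pham — 7–12, Pham advances.
Round 2: Pham vs Ivanov — 8–11, Ivanov advances.
Round 3: Ivanov vs Varga — 10–9, Ivanov advances.
The agenda winner is Ivanov.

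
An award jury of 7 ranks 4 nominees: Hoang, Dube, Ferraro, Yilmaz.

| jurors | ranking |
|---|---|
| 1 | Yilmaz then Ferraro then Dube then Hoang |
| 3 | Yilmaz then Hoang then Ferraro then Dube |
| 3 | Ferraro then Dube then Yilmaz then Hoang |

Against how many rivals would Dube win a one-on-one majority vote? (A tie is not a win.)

Dube against each rival (7 jurors):
Dube vs Hoang: Dube wins 4–3.
Dube–Ferraro: Ferraro 7–0.
Dube vs Yilmaz: 3 to 4, Yilmaz.
Dube beats Hoang; loses to Ferraro, Yilmaz — 1 pairwise win.

1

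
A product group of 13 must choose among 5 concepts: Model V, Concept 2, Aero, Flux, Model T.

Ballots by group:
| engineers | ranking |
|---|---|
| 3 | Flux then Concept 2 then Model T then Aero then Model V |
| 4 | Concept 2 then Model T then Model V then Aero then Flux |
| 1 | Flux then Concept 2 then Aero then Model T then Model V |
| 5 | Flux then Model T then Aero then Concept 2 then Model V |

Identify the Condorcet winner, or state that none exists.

Flux

Head-to-head results (13 engineers):
Model V vs Concept 2: Concept 2, 13–0.
Model V vs Aero: Aero wins 9–4.
Model V vs Flux: 4 for Model V, 9 for Flux — Flux by 9–4.
Model V vs Model T: 0 to 13, Model T.
Concept 2 vs Aero: Concept 2, 8–5.
Concept 2 vs Flux: 4 for Concept 2, 9 for Flux — Flux by 9–4.
Concept 2–Model T: Concept 2 8–5.
Aero–Flux: Flux 9–4.
Aero vs Model T: Aero is ranked higher on 1 ballot, Model T on 12. Model T wins 12–1.
Flux vs Model T: Flux is ranked higher on 3+1+5 = 9 ballots, Model T on 4. Flux wins 9–4.
Only Flux has no losses; Flux is the Condorcet winner.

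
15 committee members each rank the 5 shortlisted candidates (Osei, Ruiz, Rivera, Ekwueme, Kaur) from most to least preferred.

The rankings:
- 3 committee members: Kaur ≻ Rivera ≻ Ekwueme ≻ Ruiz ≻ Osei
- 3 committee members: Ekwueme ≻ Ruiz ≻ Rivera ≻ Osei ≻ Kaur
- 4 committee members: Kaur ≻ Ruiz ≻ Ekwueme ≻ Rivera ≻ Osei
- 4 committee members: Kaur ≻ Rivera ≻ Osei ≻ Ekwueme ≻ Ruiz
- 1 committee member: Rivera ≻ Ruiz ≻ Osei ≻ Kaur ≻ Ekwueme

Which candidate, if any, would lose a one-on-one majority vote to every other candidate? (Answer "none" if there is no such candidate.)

Osei

Head-to-head results (15 committee members):
Osei vs Ruiz: Ruiz, 11–4.
Osei vs Rivera: Osei preferred on 0 ballots; Rivera wins 15–0.
Osei vs Ekwueme: Osei preferred on 4+1 = 5 ballots; Ekwueme wins 10–5.
Osei vs Kaur: Kaur wins 11–4.
Ruiz vs Rivera: 3+4 = 7 for Ruiz, 8 for Rivera — Rivera by 8–7.
Ruiz vs Ekwueme: Ruiz preferred on 4+1 = 5 ballots; Ekwueme wins 10–5.
Ruiz vs Kaur: Ruiz preferred on 3+1 = 4 ballots; Kaur wins 11–4.
Rivera vs Ekwueme: Rivera is ranked higher on 3+4+1 = 8 ballots, Ekwueme on 7. Rivera wins 8–7.
Rivera vs Kaur: Rivera preferred on 3+1 = 4 ballots; Kaur wins 11–4.
Ekwueme vs Kaur: Kaur, 12–3.
Osei loses to every other candidate — it is the Condorcet loser.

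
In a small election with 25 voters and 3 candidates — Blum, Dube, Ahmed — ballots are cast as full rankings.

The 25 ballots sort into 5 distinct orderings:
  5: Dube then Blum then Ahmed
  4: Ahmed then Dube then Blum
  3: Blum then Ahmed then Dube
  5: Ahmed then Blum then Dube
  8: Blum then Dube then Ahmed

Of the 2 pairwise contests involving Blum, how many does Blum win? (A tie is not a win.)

Blum against each rival (25 voters):
Blum vs Dube: 3+5+8 = 16 for Blum, 9 for Dube — Blum by 16–9.
Blum vs Ahmed: Blum is ranked higher on 5+3+8 = 16 ballots, Ahmed on 9. Blum wins 16–9.
Blum beats Dube, Ahmed — 2 pairwise wins.

2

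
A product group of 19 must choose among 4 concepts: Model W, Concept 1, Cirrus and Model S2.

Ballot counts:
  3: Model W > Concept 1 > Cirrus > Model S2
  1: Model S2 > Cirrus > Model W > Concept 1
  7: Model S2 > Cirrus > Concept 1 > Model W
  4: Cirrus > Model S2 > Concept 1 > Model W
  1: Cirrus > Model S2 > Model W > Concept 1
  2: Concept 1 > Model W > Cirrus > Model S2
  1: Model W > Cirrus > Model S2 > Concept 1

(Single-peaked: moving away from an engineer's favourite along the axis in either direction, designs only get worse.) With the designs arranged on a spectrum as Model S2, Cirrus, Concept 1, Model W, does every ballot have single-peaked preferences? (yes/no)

no

Axis positions: Model S2=1, Cirrus=2, Concept 1=3, Model W=4.
Ballot type 1 (peak Model W at position 4): ranking walks positions 4-3-2-1, expanding outward from the peak — single-peaked.
Ballot type 2: ranking walks positions 1-2-4-3; Model W is ranked above Concept 1 even though Concept 1 lies between Model W and the peak Model S2 on the axis — preferences dip and rise again. Not single-peaked.
Ballot type 3 (peak Model S2 at position 1): ranking walks positions 1-2-3-4, expanding outward from the peak — single-peaked.
Ballot type 4 (peak Cirrus at position 2): ranking walks positions 2-1-3-4, expanding outward from the peak — single-peaked.
Ballot type 5: ranking walks positions 2-1-4-3; Model W is ranked above Concept 1 even though Concept 1 lies between Model W and the peak Cirrus on the axis — preferences dip and rise again. Not single-peaked.
Ballot type 6 (peak Concept 1 at position 3): ranking walks positions 3-4-2-1, expanding outward from the peak — single-peaked.
Ballot type 7: ranking walks positions 4-2-1-3; Cirrus is ranked above Concept 1 even though Concept 1 lies between Cirrus and the peak Model W on the axis — preferences dip and rise again. Not single-peaked.
Ballot type 2 violates single-peakedness, so the profile is not single-peaked on this axis.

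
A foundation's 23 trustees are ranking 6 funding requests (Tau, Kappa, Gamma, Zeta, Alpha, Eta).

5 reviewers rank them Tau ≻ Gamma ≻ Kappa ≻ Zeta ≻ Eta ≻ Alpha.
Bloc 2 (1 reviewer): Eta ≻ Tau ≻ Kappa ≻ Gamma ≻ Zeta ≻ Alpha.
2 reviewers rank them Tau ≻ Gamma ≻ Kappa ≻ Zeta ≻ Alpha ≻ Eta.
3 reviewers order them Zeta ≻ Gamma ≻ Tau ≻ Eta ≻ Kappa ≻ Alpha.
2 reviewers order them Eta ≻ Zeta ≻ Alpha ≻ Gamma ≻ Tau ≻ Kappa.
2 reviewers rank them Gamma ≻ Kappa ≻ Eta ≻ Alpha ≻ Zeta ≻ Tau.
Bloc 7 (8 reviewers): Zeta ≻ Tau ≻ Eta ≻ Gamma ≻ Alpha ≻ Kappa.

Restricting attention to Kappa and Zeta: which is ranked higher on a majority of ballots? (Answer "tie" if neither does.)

Ballots ranking Kappa above Zeta: 5 + 1 + 2 + 2 = 10.
Ballots ranking Zeta above Kappa: 23 − 10 = 13.
Zeta wins the head-to-head 13–10.

Zeta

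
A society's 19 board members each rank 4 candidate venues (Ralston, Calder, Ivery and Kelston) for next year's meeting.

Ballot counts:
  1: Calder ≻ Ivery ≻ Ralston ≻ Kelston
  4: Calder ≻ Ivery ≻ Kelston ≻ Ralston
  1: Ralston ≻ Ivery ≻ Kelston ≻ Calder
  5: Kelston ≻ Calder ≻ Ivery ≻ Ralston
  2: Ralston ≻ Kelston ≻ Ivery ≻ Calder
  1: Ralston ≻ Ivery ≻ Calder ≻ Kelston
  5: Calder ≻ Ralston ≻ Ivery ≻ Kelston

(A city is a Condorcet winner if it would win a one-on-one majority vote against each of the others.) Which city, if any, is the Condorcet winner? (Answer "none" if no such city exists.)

Calder

Pairwise majorities:
Ralston–Calder: Calder 15–4.
Ralston–Ivery: Ivery 10–9.
Ralston vs Kelston: Ralston wins 10–9.
Calder–Ivery: Calder 15–4.
Calder vs Kelston: Calder, 11–8.
Ivery vs Kelston: Ivery wins 12–7.
Calder beats each of Ralston, Ivery, Kelston — Calder is the Condorcet winner.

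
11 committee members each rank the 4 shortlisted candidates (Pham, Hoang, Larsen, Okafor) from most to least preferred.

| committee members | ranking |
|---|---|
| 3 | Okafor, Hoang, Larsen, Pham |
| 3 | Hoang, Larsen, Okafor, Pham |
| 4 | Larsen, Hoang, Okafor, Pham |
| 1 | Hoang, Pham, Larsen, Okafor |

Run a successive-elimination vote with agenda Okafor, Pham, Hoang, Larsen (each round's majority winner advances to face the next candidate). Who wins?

Round 1: Okafor vs Pham — 10–1, Okafor advances.
Round 2: Okafor vs Hoang — 3–8, Hoang advances.
Round 3: Hoang vs Larsen — 7–4, Hoang advances.
Hoang survives the agenda.

Hoang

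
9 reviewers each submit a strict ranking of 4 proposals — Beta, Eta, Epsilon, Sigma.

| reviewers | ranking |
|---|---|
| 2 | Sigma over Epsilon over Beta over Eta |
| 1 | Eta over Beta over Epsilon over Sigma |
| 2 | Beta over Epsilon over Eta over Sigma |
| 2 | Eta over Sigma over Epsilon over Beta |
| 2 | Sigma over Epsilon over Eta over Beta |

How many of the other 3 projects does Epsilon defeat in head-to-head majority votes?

2

Epsilon against each rival (9 reviewers):
Epsilon–Beta: Epsilon 6–3.
Epsilon vs Eta: 6 to 3, Epsilon.
Epsilon vs Sigma: Epsilon is ranked higher on 1+2 = 3 ballots, Sigma on 6. Sigma wins 6–3.
Epsilon beats Beta, Eta; loses to Sigma — 2 pairwise wins.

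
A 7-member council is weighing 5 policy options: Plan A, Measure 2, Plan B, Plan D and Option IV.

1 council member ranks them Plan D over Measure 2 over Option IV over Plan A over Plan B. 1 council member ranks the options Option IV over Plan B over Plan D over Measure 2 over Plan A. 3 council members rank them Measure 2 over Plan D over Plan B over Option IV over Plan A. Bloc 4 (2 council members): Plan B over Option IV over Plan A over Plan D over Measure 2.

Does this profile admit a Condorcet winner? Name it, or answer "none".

Check each pair by majority over 7 ballots:
Plan A vs Measure 2: Plan A preferred on 2 ballots; Measure 2 wins 5–2.
Plan A vs Plan B: Plan A is ranked higher on 1 ballot, Plan B on 6. Plan B wins 6–1.
Plan A vs Plan D: Plan D, 5–2.
Plan A vs Option IV: Option IV wins 7–0.
Measure 2 vs Plan B: 4 to 3, Measure 2.
Measure 2–Plan D: Plan D 4–3.
Measure 2 vs Option IV: 4 to 3, Measure 2.
Plan B vs Plan D: Plan D wins 4–3.
Plan B vs Option IV: Plan B preferred on 3+2 = 5 ballots; Plan B wins 5–2.
Plan D vs Option IV: Plan D wins 4–3.
Only Plan D has no losses; Plan D is the Condorcet winner.

Plan D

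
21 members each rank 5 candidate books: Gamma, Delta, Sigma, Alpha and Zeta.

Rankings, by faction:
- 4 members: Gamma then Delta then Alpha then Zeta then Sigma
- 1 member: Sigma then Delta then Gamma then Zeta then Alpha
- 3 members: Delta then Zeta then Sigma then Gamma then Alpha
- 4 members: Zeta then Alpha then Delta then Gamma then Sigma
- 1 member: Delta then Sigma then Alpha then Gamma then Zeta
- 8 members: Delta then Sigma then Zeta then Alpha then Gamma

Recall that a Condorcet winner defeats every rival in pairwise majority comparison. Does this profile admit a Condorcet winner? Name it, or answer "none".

Pairwise majorities:
Gamma vs Delta: Delta, 17–4.
Gamma vs Sigma: Sigma, 13–8.
Gamma vs Alpha: Gamma preferred on 4+1+3 = 8 ballots; Alpha wins 13–8.
Gamma–Zeta: Zeta 15–6.
Delta vs Sigma: Delta, 20–1.
Delta vs Alpha: 17 to 4, Delta.
Delta vs Zeta: Delta, 17–4.
Sigma vs Alpha: Sigma is ranked higher on 1+3+1+8 = 13 ballots, Alpha on 8. Sigma wins 13–8.
Sigma vs Zeta: 1+1+8 = 10 for Sigma, 11 for Zeta — Zeta by 11–10.
Alpha vs Zeta: 4+1 = 5 for Alpha, 16 for Zeta — Zeta by 16–5.
Only Delta has no losses; Delta is the Condorcet winner.

Delta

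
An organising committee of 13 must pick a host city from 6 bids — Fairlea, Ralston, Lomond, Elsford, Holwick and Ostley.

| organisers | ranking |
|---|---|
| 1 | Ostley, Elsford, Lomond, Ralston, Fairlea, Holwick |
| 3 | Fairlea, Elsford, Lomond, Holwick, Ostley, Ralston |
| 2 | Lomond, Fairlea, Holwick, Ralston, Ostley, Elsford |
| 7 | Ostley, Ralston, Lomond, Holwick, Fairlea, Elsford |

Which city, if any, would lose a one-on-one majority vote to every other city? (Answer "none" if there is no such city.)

Pairwise majorities:
Fairlea vs Ralston: 3+2 = 5 for Fairlea, 8 for Ralston — Ralston by 8–5.
Fairlea vs Lomond: 3 for Fairlea, 10 for Lomond — Lomond by 10–3.
Fairlea vs Elsford: Fairlea preferred on 3+2+7 = 12 ballots; Fairlea wins 12–1.
Fairlea vs Holwick: 6 to 7, Holwick.
Fairlea vs Ostley: Fairlea preferred on 3+2 = 5 ballots; Ostley wins 8–5.
Ralston vs Lomond: Ralston preferred on 7 ballots; Ralston wins 7–6.
Ralston–Elsford: Ralston 9–4.
Ralston–Holwick: Ralston 8–5.
Ralston–Ostley: Ostley 11–2.
Lomond vs Elsford: 9 to 4, Lomond.
Lomond–Holwick: Lomond 13–0.
Lomond vs Ostley: Ostley wins 8–5.
Elsford vs Holwick: Elsford preferred on 1+3 = 4 ballots; Holwick wins 9–4.
Elsford–Ostley: Ostley 10–3.
Holwick vs Ostley: Holwick preferred on 3+2 = 5 ballots; Ostley wins 8–5.
Elsford is beaten in every head-to-head and is the Condorcet loser.

Elsford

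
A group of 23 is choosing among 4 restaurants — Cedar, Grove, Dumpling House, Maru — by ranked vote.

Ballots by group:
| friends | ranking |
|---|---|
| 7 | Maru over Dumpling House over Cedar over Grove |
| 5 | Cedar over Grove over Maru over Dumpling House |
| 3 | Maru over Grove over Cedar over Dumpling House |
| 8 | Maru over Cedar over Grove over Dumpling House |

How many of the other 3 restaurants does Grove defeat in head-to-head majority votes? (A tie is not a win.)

Grove against each rival (23 friends):
Grove vs Cedar: Grove is ranked higher on 3 ballots, Cedar on 20. Cedar wins 20–3.
Grove vs Dumpling House: Grove wins 16–7.
Grove vs Maru: Grove preferred on 5 ballots; Maru wins 18–5.
Grove beats Dumpling House; loses to Cedar, Maru — 1 pairwise win.

1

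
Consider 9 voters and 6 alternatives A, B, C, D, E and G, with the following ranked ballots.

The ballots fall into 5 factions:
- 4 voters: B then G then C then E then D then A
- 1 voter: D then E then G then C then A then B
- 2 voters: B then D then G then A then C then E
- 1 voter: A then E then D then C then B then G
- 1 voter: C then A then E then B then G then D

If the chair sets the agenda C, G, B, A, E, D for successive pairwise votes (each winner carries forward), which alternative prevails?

B

Round 1: C vs G — 2–7, G advances.
Round 2: G vs B — 1–8, B advances.
Round 3: B vs A — 6–3, B advances.
Round 4: B vs E — 6–3, B advances.
Round 5: B vs D — 7–2, B advances.
B survives the agenda.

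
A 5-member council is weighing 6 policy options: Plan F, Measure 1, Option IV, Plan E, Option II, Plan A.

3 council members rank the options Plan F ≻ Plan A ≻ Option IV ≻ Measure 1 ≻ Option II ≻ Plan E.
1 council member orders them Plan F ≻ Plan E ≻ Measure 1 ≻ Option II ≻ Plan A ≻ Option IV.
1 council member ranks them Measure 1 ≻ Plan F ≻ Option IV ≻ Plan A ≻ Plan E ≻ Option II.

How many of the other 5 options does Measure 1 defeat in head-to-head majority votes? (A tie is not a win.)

2

Measure 1 against each rival (5 council members):
Measure 1 vs Plan F: Measure 1 is ranked higher on 1 ballot, Plan F on 4. Plan F wins 4–1.
Measure 1–Option IV: Option IV 3–2.
Measure 1 vs Plan E: Measure 1 preferred on 3+1 = 4 ballots; Measure 1 wins 4–1.
Measure 1 vs Option II: Measure 1, 5–0.
Measure 1 vs Plan A: 2 to 3, Plan A.
Measure 1 beats Plan E, Option II; loses to Plan F, Option IV, Plan A — 2 pairwise wins.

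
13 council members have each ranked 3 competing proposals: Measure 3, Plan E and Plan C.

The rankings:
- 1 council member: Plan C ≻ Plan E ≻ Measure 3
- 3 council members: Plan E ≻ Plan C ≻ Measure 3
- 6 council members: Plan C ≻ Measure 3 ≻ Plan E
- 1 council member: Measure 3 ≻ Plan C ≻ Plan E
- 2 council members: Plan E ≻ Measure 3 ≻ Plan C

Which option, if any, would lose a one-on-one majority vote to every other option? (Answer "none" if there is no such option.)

Plan E

Head-to-head results (13 council members):
Measure 3 vs Plan E: 7 to 6, Measure 3.
Measure 3 vs Plan C: Plan C, 10–3.
Plan E vs Plan C: Plan E is ranked higher on 3+2 = 5 ballots, Plan C on 8. Plan C wins 8–5.
Plan E is beaten in every head-to-head and is the Condorcet loser.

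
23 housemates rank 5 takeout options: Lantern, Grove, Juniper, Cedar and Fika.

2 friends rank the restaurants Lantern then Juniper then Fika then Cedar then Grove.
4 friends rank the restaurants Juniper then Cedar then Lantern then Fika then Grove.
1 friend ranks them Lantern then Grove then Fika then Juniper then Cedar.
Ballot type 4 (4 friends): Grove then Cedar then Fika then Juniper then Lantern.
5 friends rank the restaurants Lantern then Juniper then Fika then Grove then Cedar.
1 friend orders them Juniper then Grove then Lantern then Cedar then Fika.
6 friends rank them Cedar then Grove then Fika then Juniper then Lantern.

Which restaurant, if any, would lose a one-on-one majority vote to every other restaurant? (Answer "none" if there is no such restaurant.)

Pairwise majorities:
Lantern vs Grove: Lantern preferred on 2+4+1+5 = 12 ballots; Lantern wins 12–11.
Lantern vs Juniper: Lantern preferred on 2+1+5 = 8 ballots; Juniper wins 15–8.
Lantern vs Cedar: Lantern is ranked higher on 2+1+5+1 = 9 ballots, Cedar on 14. Cedar wins 14–9.
Lantern–Fika: Lantern 13–10.
Grove vs Juniper: Grove is ranked higher on 1+4+6 = 11 ballots, Juniper on 12. Juniper wins 12–11.
Grove vs Cedar: 1+4+5+1 = 11 for Grove, 12 for Cedar — Cedar by 12–11.
Grove–Fika: Grove 12–11.
Juniper vs Cedar: Juniper, 13–10.
Juniper vs Fika: 2+4+5+1 = 12 for Juniper, 11 for Fika — Juniper by 12–11.
Cedar vs Fika: Cedar preferred on 4+4+1+6 = 15 ballots; Cedar wins 15–8.
Fika loses to every other restaurant — it is the Condorcet loser.

Fika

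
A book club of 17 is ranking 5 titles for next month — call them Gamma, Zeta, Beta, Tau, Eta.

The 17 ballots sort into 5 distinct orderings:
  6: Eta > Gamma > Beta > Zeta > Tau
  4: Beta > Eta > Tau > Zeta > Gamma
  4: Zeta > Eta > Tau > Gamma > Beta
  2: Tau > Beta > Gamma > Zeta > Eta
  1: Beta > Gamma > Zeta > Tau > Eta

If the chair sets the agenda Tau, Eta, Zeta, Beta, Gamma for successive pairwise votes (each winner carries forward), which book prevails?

Eta

Round 1: Tau vs Eta — 3–14, Eta advances.
Round 2: Eta vs Zeta — 10–7, Eta advances.
Round 3: Eta vs Beta — 10–7, Eta advances.
Round 4: Eta vs Gamma — 14–3, Eta advances.
The agenda winner is Eta.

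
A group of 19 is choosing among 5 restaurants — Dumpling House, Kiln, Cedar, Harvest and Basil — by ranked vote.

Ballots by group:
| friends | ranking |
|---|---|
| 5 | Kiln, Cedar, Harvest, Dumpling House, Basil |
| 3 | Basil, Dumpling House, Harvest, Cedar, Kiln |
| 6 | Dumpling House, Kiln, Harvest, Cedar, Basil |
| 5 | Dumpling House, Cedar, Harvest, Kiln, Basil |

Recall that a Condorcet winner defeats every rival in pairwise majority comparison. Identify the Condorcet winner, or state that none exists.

Pairwise majorities:
Dumpling House vs Kiln: Dumpling House wins 14–5.
Dumpling House vs Cedar: Dumpling House, 14–5.
Dumpling House–Harvest: Dumpling House 14–5.
Dumpling House–Basil: Dumpling House 16–3.
Kiln vs Cedar: Kiln wins 11–8.
Kiln–Harvest: Kiln 11–8.
Kiln vs Basil: Kiln, 16–3.
Cedar vs Harvest: Cedar wins 10–9.
Cedar vs Basil: Cedar wins 16–3.
Harvest vs Basil: Harvest, 16–3.
Dumpling House beats each of Kiln, Cedar, Harvest, Basil — Dumpling House is the Condorcet winner.

Dumpling House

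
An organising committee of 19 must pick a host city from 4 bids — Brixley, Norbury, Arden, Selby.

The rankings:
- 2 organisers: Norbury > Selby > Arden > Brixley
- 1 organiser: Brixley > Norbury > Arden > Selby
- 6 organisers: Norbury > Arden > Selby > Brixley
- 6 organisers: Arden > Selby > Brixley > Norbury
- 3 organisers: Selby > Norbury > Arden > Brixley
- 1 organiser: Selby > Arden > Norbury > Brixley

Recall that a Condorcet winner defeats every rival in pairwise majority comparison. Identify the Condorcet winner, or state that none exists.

none

Pairwise majorities:
Brixley vs Norbury: Brixley is ranked higher on 1+6 = 7 ballots, Norbury on 12. Norbury wins 12–7.
Brixley vs Arden: Brixley is ranked higher on 1 ballot, Arden on 18. Arden wins 18–1.
Brixley vs Selby: Brixley is ranked higher on 1 ballot, Selby on 18. Selby wins 18–1.
Norbury vs Arden: Norbury is ranked higher on 2+1+6+3 = 12 ballots, Arden on 7. Norbury wins 12–7.
Norbury vs Selby: Norbury preferred on 2+1+6 = 9 ballots; Selby wins 10–9.
Arden vs Selby: Arden is ranked higher on 1+6+6 = 13 ballots, Selby on 6. Arden wins 13–6.
Every city loses at least once (Brixley loses to Norbury; Norbury loses to Selby; Arden loses to Norbury; Selby loses to Arden). The majority relation contains the cycle Norbury beats Arden beats Selby beats Norbury, so there is no Condorcet winner.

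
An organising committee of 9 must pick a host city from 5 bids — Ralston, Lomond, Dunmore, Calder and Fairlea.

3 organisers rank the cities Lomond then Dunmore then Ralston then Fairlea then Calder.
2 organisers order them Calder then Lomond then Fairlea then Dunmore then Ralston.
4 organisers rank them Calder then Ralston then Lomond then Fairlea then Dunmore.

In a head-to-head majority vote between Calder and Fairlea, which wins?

Calder

Ballots ranking Calder above Fairlea: 2 + 4 = 6.
Ballots ranking Fairlea above Calder: 9 − 6 = 3.
Calder wins the head-to-head 6–3.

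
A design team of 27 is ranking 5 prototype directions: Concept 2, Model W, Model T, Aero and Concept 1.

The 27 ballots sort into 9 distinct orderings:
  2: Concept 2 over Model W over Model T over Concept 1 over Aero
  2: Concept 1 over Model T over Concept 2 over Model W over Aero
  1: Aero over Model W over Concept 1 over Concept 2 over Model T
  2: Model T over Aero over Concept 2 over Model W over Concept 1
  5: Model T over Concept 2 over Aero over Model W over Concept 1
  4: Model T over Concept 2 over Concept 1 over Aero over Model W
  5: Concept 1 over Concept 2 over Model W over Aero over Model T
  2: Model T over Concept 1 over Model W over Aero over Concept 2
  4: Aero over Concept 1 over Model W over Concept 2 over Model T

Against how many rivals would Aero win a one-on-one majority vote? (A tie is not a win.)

Aero against each rival (27 engineers):
Aero vs Concept 2: Aero preferred on 1+2+2+4 = 9 ballots; Concept 2 wins 18–9.
Aero–Model W: Aero 16–11.
Aero vs Model T: Aero is ranked higher on 1+5+4 = 10 ballots, Model T on 17. Model T wins 17–10.
Aero vs Concept 1: Concept 1, 15–12.
Aero beats Model W; loses to Concept 2, Model T, Concept 1 — 1 pairwise win.

1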